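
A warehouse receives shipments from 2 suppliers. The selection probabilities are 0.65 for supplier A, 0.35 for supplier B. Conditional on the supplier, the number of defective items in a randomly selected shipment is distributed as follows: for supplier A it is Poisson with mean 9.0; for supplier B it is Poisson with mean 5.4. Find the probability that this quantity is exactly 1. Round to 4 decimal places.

Conditional on each supplier, P(X = 1): A: 0.00111069; B: 0.0243895.
By total probability, P(X = 1) = 0.65·0.00111069 + 0.35·0.0243895 = 0.00925829.

0.0093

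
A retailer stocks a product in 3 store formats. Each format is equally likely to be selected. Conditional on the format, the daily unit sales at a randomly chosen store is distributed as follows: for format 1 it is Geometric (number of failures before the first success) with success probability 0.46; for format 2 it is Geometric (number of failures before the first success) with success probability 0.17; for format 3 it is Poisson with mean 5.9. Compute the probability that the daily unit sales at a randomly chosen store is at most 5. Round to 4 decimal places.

Conditional on each format, P(X ≤ 5): 1: 0.975205; 2: 0.67306; 3: 0.461873.
By total probability, P(X ≤ 5) = 0.333333·0.975205 + 0.333333·0.67306 + 0.333333·0.461873 = 0.703379.

0.7034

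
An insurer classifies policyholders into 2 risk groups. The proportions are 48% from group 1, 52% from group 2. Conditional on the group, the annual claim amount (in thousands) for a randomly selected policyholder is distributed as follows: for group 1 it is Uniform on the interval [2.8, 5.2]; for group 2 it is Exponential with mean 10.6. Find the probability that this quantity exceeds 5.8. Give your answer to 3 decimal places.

0.301

Conditional on each group, P(X > 5.8): 1: 0; 2: 0.578585.
By total probability, P(X > 5.8) = 0.48·0 + 0.52·0.578585 = 0.300864.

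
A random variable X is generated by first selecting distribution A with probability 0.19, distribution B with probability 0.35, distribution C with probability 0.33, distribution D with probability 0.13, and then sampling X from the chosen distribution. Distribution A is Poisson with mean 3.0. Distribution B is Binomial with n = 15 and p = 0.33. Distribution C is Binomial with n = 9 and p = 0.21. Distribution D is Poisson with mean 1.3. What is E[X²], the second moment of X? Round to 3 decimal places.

For each component E[X²] = Var + (mean)², giving A: 12; B: 27.819; C: 5.0652; D: 2.99.
Overall E[X²] = 0.19·12 + 0.35·27.819 + 0.33·5.0652 + 0.13·2.99 = 14.0769.

14.077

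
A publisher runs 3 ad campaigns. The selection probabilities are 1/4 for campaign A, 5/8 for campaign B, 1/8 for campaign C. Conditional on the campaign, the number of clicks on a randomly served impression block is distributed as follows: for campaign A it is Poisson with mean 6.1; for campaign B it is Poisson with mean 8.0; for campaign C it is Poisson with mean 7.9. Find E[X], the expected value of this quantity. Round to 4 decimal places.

Component means — A: 6.1; B: 8; C: 7.9.
E[X] = 0.25·6.1 + 0.625·8 + 0.125·7.9 = 7.5125.

7.5125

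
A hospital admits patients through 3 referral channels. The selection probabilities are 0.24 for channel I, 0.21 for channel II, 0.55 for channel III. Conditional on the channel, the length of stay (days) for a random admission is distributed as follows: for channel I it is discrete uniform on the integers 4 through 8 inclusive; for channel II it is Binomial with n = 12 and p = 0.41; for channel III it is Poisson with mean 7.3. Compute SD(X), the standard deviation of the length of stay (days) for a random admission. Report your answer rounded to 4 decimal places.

Per component, I: μ=6, E[X²]=38; II: μ=4.92, E[X²]=27.1092; III: μ=7.3, E[X²]=60.59.
E[X] = 0.24·6 + 0.21·4.92 + 0.55·7.3 = 6.4882.
E[X²] = 0.24·38 + 0.21·27.1092 + 0.55·60.59 = 48.1374.
Var(X) = E[X²] − (E[X])² = 48.1374 − 42.0967 = 6.04069.
SD(X) = √6.04069 = 2.45778.

2.4578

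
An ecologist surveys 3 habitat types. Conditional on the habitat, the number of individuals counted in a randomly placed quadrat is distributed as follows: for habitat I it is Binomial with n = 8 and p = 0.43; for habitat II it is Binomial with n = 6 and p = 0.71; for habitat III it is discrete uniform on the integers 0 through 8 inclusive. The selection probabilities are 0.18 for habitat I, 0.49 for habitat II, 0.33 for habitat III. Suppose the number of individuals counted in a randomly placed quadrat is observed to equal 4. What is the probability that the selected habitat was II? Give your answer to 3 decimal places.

Likelihoods P(X=4 | ·): I: 0.252622; II: 0.320568; III: 0.111111.
Posterior ∝ prior × likelihood. Numerator for II: 0.49·0.320568 = 0.157078.
Normalizing constant: 0.18·0.252622 + 0.49·0.320568 + 0.33·0.111111 = 0.239217.
P(II | observation) = 0.157078 / 0.239217 = 0.656636.

0.657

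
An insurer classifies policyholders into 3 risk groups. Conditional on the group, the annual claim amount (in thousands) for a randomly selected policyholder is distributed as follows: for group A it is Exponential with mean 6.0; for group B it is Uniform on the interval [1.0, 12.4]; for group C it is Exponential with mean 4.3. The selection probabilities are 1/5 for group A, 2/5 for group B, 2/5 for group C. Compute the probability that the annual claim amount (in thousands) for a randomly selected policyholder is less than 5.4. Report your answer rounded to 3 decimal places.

Conditional on each group, P(X < 5.4): A: 0.59343; B: 0.385965; C: 0.715156.
By total probability, P(X < 5.4) = 0.2·0.59343 + 0.4·0.385965 + 0.4·0.715156 = 0.559134.

0.559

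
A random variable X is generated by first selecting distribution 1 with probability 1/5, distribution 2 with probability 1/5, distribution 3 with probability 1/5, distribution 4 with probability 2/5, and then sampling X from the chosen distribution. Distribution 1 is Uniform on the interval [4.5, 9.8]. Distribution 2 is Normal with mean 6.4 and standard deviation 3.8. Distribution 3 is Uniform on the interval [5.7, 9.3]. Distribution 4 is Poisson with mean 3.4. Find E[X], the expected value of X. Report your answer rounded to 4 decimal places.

Component means — 1: 7.15; 2: 6.4; 3: 7.5; 4: 3.4.
E[X] = 0.2·7.15 + 0.2·6.4 + 0.2·7.5 + 0.4·3.4 = 5.57.

5.5700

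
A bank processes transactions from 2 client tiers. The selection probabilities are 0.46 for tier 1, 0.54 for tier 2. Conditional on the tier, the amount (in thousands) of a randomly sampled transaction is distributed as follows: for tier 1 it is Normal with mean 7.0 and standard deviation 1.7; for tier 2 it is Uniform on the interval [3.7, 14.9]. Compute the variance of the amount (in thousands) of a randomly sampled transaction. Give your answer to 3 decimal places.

Per component, 1: μ=7, E[X²]=51.89; 2: μ=9.3, E[X²]=96.9433.
E[X] = 0.46·7 + 0.54·9.3 = 8.242.
E[X²] = 0.46·51.89 + 0.54·96.9433 = 76.2188.
Var(X) = E[X²] − (E[X])² = 76.2188 − 67.9306 = 8.28824.

8.288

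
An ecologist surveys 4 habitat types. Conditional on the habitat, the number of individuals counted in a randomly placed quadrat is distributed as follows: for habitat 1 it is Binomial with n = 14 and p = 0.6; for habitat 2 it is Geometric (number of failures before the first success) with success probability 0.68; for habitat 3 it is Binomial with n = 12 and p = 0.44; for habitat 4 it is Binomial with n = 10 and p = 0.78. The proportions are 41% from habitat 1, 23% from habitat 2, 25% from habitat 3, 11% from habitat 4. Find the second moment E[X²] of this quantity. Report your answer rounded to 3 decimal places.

For each component E[X²] = Var + (mean)², giving 1: 73.92; 2: 0.913495; 3: 30.8352; 4: 62.556.
Overall E[X²] = 0.41·73.92 + 0.23·0.913495 + 0.25·30.8352 + 0.11·62.556 = 45.1073.

45.107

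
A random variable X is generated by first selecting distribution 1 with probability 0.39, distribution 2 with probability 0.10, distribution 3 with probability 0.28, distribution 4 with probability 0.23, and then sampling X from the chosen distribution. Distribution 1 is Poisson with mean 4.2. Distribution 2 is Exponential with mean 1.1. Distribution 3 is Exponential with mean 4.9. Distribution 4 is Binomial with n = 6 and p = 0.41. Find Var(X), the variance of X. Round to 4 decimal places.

Per component, 1: μ=4.2, E[X²]=21.84; 2: μ=1.1, E[X²]=2.42; 3: μ=4.9, E[X²]=48.02; 4: μ=2.46, E[X²]=7.503.
E[X] = 0.39·4.2 + 0.1·1.1 + 0.28·4.9 + 0.23·2.46 = 3.6858.
E[X²] = 0.39·21.84 + 0.1·2.42 + 0.28·48.02 + 0.23·7.503 = 23.9309.
Var(X) = E[X²] − (E[X])² = 23.9309 − 13.5851 = 10.3458.

10.3458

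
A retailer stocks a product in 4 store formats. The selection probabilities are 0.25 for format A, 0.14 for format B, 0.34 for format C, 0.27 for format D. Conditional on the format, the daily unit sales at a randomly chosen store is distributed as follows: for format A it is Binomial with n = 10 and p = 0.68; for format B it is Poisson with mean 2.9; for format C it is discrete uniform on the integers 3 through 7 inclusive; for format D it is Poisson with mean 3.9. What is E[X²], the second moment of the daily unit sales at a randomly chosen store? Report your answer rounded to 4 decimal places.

28.0271

For each component E[X²] = Var + (mean)², giving A: 48.416; B: 11.31; C: 27; D: 19.11.
Overall E[X²] = 0.25·48.416 + 0.14·11.31 + 0.34·27 + 0.27·19.11 = 28.0271.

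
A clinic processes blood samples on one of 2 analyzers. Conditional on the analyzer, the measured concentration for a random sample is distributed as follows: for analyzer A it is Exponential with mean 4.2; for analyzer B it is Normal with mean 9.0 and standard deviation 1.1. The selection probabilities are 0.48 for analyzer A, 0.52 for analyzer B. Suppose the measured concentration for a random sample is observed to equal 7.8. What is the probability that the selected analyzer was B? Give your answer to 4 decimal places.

Likelihoods f(7.8 | ·): A: 0.037171; B: 0.20003.
Posterior ∝ prior × likelihood. Numerator for B: 0.52·0.20003 = 0.104015.
Normalizing constant: 0.48·0.037171 + 0.52·0.20003 = 0.121857.
P(B | observation) = 0.104015 / 0.121857 = 0.853582.

0.8536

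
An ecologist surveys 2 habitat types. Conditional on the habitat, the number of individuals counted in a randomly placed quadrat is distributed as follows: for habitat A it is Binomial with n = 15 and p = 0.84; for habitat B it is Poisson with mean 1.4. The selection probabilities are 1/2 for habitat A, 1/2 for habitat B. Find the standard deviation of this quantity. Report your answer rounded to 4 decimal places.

Per component, A: μ=12.6, E[X²]=160.776; B: μ=1.4, E[X²]=3.36.
E[X] = 0.5·12.6 + 0.5·1.4 = 7.
E[X²] = 0.5·160.776 + 0.5·3.36 = 82.068.
Var(X) = E[X²] − (E[X])² = 82.068 − 49 = 33.068.
SD(X) = √33.068 = 5.75048.

5.7505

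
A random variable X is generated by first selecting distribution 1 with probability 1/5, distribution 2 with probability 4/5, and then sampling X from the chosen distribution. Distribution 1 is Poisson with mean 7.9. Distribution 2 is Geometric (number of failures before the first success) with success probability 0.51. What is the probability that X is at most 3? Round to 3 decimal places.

0.763

Conditional on each component, P(X ≤ 3): 1: 0.0453338; 2: 0.942352.
By total probability, P(X ≤ 3) = 0.2·0.0453338 + 0.8·0.942352 = 0.762948.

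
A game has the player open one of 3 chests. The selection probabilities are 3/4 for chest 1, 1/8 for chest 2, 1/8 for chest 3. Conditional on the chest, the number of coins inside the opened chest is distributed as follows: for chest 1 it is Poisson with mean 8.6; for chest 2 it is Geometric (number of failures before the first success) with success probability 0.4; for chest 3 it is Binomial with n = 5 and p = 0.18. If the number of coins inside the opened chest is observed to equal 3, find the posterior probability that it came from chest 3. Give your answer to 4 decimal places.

Likelihoods P(X=3 | ·): 1: 0.0195169; 2: 0.0864; 3: 0.0392144.
Posterior ∝ prior × likelihood. Numerator for 3: 0.125·0.0392144 = 0.0049018.
Normalizing constant: 0.75·0.0195169 + 0.125·0.0864 + 0.125·0.0392144 = 0.0303395.
P(3 | observation) = 0.0049018 / 0.0303395 = 0.161565.

0.1616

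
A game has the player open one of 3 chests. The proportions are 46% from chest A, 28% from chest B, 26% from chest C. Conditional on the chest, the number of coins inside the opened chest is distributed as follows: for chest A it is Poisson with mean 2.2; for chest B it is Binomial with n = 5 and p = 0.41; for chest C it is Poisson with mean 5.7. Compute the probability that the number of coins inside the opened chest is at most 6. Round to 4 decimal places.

0.9067

Conditional on each chest, P(X ≤ 6): A: 0.992539; B: 1; C: 0.654366.
By total probability, P(X ≤ 6) = 0.46·0.992539 + 0.28·1 + 0.26·0.654366 = 0.906703.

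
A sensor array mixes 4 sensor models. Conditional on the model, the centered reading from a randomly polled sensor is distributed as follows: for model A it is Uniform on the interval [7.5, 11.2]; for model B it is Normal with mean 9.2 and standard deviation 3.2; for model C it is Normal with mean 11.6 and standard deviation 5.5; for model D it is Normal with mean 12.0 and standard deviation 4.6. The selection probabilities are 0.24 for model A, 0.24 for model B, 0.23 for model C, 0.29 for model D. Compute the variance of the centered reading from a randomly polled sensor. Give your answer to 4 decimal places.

17.4691

Per component, A: μ=9.35, E[X²]=88.5633; B: μ=9.2, E[X²]=94.88; C: μ=11.6, E[X²]=164.81; D: μ=12, E[X²]=165.16.
E[X] = 0.24·9.35 + 0.24·9.2 + 0.23·11.6 + 0.29·12 = 10.6.
E[X²] = 0.24·88.5633 + 0.24·94.88 + 0.23·164.81 + 0.29·165.16 = 129.829.
Var(X) = E[X²] − (E[X])² = 129.829 − 112.36 = 17.4691.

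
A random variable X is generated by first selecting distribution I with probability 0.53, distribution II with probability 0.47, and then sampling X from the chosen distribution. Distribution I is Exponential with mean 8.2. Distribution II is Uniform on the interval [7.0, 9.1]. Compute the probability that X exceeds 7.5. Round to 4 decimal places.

0.5704

Conditional on each component, P(X > 7.5): I: 0.400663; II: 0.761905.
By total probability, P(X > 7.5) = 0.53·0.400663 + 0.47·0.761905 = 0.570447.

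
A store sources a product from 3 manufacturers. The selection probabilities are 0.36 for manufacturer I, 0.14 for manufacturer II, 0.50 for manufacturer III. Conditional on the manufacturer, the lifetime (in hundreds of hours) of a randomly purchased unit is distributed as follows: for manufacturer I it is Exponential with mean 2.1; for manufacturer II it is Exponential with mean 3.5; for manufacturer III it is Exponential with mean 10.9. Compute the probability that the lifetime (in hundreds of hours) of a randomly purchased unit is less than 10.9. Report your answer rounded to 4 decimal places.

Conditional on each manufacturer, P(X < 10.9): I: 0.994431; II: 0.95559; III: 0.632121.
By total probability, P(X < 10.9) = 0.36·0.994431 + 0.14·0.95559 + 0.5·0.632121 = 0.807838.

0.8078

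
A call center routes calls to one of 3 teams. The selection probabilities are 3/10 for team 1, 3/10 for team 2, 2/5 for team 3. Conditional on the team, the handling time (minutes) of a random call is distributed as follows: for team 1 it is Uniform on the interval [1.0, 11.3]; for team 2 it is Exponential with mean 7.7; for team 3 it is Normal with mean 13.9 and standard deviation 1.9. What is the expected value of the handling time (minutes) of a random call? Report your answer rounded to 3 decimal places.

9.715

Component means — 1: 6.15; 2: 7.7; 3: 13.9.
E[X] = 0.3·6.15 + 0.3·7.7 + 0.4·13.9 = 9.715.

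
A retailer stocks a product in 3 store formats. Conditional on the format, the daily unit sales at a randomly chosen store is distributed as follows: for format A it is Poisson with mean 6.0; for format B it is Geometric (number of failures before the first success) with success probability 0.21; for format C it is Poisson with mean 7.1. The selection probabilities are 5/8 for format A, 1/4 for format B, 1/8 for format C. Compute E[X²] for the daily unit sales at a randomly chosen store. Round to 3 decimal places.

41.455

For each component E[X²] = Var + (mean)², giving A: 42; B: 32.0658; C: 57.51.
Overall E[X²] = 0.625·42 + 0.25·32.0658 + 0.125·57.51 = 41.4552.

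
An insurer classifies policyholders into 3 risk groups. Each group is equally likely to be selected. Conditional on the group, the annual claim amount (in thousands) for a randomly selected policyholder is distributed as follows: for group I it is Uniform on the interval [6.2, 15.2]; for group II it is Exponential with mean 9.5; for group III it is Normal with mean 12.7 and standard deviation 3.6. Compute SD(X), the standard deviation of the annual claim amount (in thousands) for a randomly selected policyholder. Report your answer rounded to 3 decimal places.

6.196

Per component, I: μ=10.7, E[X²]=121.24; II: μ=9.5, E[X²]=180.5; III: μ=12.7, E[X²]=174.25.
E[X] = 0.333333·10.7 + 0.333333·9.5 + 0.333333·12.7 = 10.9667.
E[X²] = 0.333333·121.24 + 0.333333·180.5 + 0.333333·174.25 = 158.663.
Var(X) = E[X²] − (E[X])² = 158.663 − 120.268 = 38.3956.
SD(X) = √38.3956 = 6.19641.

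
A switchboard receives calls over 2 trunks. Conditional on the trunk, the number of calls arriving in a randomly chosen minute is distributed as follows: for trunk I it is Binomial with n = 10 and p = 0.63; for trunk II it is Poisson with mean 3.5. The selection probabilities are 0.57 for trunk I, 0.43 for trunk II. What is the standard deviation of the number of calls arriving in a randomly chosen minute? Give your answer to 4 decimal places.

2.1807

Per component, I: μ=6.3, E[X²]=42.021; II: μ=3.5, E[X²]=15.75.
E[X] = 0.57·6.3 + 0.43·3.5 = 5.096.
E[X²] = 0.57·42.021 + 0.43·15.75 = 30.7245.
Var(X) = E[X²] − (E[X])² = 30.7245 − 25.9692 = 4.75525.
SD(X) = √4.75525 = 2.18065.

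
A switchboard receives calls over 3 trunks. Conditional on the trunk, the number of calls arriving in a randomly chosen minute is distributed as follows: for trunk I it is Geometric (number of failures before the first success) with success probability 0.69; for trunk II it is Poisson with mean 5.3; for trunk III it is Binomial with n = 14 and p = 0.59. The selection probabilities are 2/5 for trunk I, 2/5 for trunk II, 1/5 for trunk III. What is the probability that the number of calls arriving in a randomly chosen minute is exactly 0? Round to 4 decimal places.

0.2780

Conditional on each trunk, P(X = 0): I: 0.69; II: 0.00499159; III: 3.79292e-06.
By total probability, P(X = 0) = 0.4·0.69 + 0.4·0.00499159 + 0.2·3.79292e-06 = 0.277997.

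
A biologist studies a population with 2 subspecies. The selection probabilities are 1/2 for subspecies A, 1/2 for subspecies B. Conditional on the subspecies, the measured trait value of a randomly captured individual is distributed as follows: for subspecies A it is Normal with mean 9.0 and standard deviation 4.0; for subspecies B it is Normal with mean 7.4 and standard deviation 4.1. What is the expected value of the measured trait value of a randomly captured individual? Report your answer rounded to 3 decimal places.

8.200

Component means — A: 9; B: 7.4.
E[X] = 0.5·9 + 0.5·7.4 = 8.2.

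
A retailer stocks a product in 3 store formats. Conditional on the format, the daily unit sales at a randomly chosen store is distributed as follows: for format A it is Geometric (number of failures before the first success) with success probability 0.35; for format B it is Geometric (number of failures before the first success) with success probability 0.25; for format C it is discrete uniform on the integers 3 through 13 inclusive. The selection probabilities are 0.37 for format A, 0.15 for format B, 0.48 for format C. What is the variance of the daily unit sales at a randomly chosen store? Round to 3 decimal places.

Per component, A: μ=1.85714, E[X²]=8.7551; B: μ=3, E[X²]=21; C: μ=8, E[X²]=74.
E[X] = 0.37·1.85714 + 0.15·3 + 0.48·8 = 4.97714.
E[X²] = 0.37·8.7551 + 0.15·21 + 0.48·74 = 41.9094.
Var(X) = E[X²] − (E[X])² = 41.9094 − 24.772 = 17.1374.

17.137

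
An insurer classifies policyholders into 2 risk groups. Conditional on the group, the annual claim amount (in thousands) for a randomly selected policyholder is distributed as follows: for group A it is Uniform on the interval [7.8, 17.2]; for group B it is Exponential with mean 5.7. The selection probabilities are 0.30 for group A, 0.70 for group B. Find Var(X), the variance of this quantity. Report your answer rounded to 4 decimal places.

34.6624

Per component, A: μ=12.5, E[X²]=163.613; B: μ=5.7, E[X²]=64.98.
E[X] = 0.3·12.5 + 0.7·5.7 = 7.74.
E[X²] = 0.3·163.613 + 0.7·64.98 = 94.57.
Var(X) = E[X²] − (E[X])² = 94.57 − 59.9076 = 34.6624.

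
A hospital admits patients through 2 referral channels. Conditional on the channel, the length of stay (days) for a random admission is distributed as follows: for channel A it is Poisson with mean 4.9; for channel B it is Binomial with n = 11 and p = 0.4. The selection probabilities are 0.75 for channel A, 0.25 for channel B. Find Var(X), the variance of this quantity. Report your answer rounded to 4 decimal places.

4.3819

Per component, A: μ=4.9, E[X²]=28.91; B: μ=4.4, E[X²]=22.
E[X] = 0.75·4.9 + 0.25·4.4 = 4.775.
E[X²] = 0.75·28.91 + 0.25·22 = 27.1825.
Var(X) = E[X²] − (E[X])² = 27.1825 − 22.8006 = 4.38188.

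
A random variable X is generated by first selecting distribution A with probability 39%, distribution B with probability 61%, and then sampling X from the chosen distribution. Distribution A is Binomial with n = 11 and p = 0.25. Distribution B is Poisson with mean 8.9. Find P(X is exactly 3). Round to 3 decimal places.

0.110

Conditional on each component, P(X = 3): A: 0.258104; B: 0.016025.
By total probability, P(X = 3) = 0.39·0.258104 + 0.61·0.016025 = 0.110436.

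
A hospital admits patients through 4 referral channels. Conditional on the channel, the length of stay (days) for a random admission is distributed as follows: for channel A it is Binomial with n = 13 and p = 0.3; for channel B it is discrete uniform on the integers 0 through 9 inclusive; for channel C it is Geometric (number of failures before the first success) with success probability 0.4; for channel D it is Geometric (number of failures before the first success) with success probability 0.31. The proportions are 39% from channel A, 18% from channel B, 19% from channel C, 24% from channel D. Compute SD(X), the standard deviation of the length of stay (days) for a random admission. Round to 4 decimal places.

2.5010

Per component, A: μ=3.9, E[X²]=17.94; B: μ=4.5, E[X²]=28.5; C: μ=1.5, E[X²]=6; D: μ=2.22581, E[X²]=12.1342.
E[X] = 0.39·3.9 + 0.18·4.5 + 0.19·1.5 + 0.24·2.22581 = 3.15019.
E[X²] = 0.39·17.94 + 0.18·28.5 + 0.19·6 + 0.24·12.1342 = 16.1788.
Var(X) = E[X²] − (E[X])² = 16.1788 − 9.92372 = 6.2551.
SD(X) = √6.2551 = 2.50102.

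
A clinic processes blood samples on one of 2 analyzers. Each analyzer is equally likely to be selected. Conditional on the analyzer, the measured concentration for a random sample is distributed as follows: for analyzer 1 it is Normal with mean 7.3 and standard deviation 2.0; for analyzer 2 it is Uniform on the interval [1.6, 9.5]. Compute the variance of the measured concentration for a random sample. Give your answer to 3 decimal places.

5.366

Per component, 1: μ=7.3, E[X²]=57.29; 2: μ=5.55, E[X²]=36.0033.
E[X] = 0.5·7.3 + 0.5·5.55 = 6.425.
E[X²] = 0.5·57.29 + 0.5·36.0033 = 46.6467.
Var(X) = E[X²] − (E[X])² = 46.6467 − 41.2806 = 5.36604.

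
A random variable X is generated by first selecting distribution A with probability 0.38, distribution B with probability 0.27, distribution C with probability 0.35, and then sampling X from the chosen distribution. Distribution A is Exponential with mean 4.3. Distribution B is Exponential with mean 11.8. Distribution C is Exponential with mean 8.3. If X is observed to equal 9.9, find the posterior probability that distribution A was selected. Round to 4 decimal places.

0.2804

Likelihoods f(9.9 | ·): A: 0.0232618; B: 0.0366229; C: 0.0365517.
Posterior ∝ prior × likelihood. Numerator for A: 0.38·0.0232618 = 0.0088395.
Normalizing constant: 0.38·0.0232618 + 0.27·0.0366229 + 0.35·0.0365517 = 0.0315208.
P(A | observation) = 0.0088395 / 0.0315208 = 0.280434.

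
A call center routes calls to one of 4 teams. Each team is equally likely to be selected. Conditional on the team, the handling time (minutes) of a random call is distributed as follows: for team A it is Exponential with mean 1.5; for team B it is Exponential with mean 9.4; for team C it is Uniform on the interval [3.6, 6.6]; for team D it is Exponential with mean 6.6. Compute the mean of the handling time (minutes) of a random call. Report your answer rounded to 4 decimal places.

5.6500

Component means — A: 1.5; B: 9.4; C: 5.1; D: 6.6.
E[X] = 0.25·1.5 + 0.25·9.4 + 0.25·5.1 + 0.25·6.6 = 5.65.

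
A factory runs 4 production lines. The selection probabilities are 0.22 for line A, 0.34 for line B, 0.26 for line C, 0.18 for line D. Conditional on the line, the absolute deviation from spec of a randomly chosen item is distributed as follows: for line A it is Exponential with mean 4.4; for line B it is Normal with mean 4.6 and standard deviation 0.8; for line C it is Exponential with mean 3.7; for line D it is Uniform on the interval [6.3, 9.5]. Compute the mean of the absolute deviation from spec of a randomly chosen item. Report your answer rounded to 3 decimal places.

4.916

Component means — A: 4.4; B: 4.6; C: 3.7; D: 7.9.
E[X] = 0.22·4.4 + 0.34·4.6 + 0.26·3.7 + 0.18·7.9 = 4.916.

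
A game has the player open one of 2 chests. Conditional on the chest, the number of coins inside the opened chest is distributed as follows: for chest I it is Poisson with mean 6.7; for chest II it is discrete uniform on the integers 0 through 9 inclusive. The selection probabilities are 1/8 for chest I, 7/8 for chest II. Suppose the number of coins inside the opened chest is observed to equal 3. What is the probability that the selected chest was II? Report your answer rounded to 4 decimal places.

Likelihoods P(X=3 | ·): I: 0.0617021; II: 0.1.
Posterior ∝ prior × likelihood. Numerator for II: 0.875·0.1 = 0.0875.
Normalizing constant: 0.125·0.0617021 + 0.875·0.1 = 0.0952128.
P(II | observation) = 0.0875 / 0.0952128 = 0.918994.

0.9190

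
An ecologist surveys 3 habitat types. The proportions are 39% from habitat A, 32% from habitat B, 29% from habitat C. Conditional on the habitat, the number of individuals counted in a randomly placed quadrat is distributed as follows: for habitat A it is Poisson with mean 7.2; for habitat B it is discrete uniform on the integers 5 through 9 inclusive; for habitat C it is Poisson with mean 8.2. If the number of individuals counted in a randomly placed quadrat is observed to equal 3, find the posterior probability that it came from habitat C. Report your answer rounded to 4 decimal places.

0.2878

Likelihoods P(X=3 | ·): A: 0.0464436; B: 0; C: 0.0252392.
Posterior ∝ prior × likelihood. Numerator for C: 0.29·0.0252392 = 0.00731937.
Normalizing constant: 0.39·0.0464436 + 0.32·0 + 0.29·0.0252392 = 0.0254324.
P(C | observation) = 0.00731937 / 0.0254324 = 0.287797.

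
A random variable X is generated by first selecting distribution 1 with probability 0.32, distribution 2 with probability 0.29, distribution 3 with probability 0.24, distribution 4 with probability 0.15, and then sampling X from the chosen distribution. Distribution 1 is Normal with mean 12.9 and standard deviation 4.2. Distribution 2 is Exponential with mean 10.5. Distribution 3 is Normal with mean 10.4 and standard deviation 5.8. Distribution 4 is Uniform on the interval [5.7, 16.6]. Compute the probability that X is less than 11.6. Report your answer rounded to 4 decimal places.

Conditional on each component, P(X < 11.6): 1: 0.378462; 2: 0.66871; 3: 0.581955; 4: 0.541284.
By total probability, P(X < 11.6) = 0.32·0.378462 + 0.29·0.66871 + 0.24·0.581955 + 0.15·0.541284 = 0.535895.

0.5359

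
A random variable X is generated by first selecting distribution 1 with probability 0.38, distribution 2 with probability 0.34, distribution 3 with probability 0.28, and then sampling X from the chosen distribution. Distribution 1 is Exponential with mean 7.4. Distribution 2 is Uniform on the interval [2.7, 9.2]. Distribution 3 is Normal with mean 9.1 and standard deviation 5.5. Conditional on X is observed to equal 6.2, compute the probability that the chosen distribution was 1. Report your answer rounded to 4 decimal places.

Likelihoods f(6.2 | ·): 1: 0.0584655; 2: 0.153846; 3: 0.0631214.
Posterior ∝ prior × likelihood. Numerator for 1: 0.38·0.0584655 = 0.0222169.
Normalizing constant: 0.38·0.0584655 + 0.34·0.153846 + 0.28·0.0631214 = 0.0921986.
P(1 | observation) = 0.0222169 / 0.0921986 = 0.240968.

0.2410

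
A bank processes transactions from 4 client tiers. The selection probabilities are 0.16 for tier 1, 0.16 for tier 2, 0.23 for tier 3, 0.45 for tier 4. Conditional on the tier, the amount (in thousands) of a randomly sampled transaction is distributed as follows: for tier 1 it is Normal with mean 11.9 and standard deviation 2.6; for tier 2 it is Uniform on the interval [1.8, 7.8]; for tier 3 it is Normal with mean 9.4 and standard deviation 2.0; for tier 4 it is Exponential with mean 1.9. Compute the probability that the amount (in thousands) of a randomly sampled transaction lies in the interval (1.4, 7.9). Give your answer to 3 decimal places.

Conditional on each tier, P(1.4 < X < 7.9): 1: 0.061941; 2: 1; 3: 0.226596; 4: 0.462983.
By total probability, P(1.4 < X < 7.9) = 0.16·0.061941 + 0.16·1 + 0.23·0.226596 + 0.45·0.462983 = 0.43037.

0.430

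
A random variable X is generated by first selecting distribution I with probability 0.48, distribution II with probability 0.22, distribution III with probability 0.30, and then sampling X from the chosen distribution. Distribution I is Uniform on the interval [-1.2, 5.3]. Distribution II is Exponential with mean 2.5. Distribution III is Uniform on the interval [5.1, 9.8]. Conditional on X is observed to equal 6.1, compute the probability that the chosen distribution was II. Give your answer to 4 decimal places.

0.1073

Likelihoods f(6.1 | ·): I: 0; II: 0.0348643; III: 0.212766.
Posterior ∝ prior × likelihood. Numerator for II: 0.22·0.0348643 = 0.00767015.
Normalizing constant: 0.48·0 + 0.22·0.0348643 + 0.3·0.212766 = 0.0714999.
P(II | observation) = 0.00767015 / 0.0714999 = 0.107275.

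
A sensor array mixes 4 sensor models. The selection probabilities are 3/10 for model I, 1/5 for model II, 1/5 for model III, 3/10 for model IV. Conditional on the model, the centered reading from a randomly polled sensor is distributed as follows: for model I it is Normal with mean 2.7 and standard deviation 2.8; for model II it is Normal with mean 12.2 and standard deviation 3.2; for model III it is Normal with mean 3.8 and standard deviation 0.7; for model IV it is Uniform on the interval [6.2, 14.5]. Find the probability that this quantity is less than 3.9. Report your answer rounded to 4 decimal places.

Conditional on each model, P(X < 3.9): I: 0.665882; II: 0.00474677; III: 0.556798; IV: 0.
By total probability, P(X < 3.9) = 0.3·0.665882 + 0.2·0.00474677 + 0.2·0.556798 + 0.3·0 = 0.312074.

0.3121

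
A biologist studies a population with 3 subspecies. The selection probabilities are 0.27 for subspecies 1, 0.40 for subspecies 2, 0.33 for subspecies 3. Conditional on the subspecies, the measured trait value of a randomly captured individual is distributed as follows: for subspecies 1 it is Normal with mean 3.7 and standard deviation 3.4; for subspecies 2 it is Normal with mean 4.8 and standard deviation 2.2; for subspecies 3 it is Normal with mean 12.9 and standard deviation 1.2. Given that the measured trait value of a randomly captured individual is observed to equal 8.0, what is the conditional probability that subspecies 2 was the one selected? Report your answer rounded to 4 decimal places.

Likelihoods f(8.0 | ·): 1: 0.0527361; 2: 0.0629605; 3: 7.96343e-05.
Posterior ∝ prior × likelihood. Numerator for 2: 0.4·0.0629605 = 0.0251842.
Normalizing constant: 0.27·0.0527361 + 0.4·0.0629605 + 0.33·7.96343e-05 = 0.0394492.
P(2 | observation) = 0.0251842 / 0.0394492 = 0.638395.

0.6384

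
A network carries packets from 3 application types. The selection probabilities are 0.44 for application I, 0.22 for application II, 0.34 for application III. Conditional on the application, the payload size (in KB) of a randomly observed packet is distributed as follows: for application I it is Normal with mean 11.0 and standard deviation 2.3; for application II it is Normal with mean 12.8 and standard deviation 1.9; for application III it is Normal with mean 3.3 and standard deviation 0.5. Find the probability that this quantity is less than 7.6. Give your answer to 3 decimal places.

Conditional on each application, P(X < 7.6): I: 0.069669; II: 0.0031016; III: 1.
By total probability, P(X < 7.6) = 0.44·0.069669 + 0.22·0.0031016 + 0.34·1 = 0.371337.

0.371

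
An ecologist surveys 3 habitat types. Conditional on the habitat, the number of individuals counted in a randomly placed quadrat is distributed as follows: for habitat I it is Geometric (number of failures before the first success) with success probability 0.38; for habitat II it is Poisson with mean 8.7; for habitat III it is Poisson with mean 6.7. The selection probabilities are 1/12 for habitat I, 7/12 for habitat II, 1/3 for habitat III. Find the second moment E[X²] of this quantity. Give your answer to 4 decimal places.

For each component E[X²] = Var + (mean)², giving I: 6.95568; II: 84.39; III: 51.59.
Overall E[X²] = 0.0833333·6.95568 + 0.583333·84.39 + 0.333333·51.59 = 67.0038.

67.0038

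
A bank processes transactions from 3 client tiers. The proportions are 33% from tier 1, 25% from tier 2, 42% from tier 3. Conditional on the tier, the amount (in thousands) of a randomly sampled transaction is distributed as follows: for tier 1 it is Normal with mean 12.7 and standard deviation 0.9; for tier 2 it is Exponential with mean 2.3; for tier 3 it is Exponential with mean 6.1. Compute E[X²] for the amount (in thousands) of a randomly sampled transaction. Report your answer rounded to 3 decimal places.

For each component E[X²] = Var + (mean)², giving 1: 162.1; 2: 10.58; 3: 74.42.
Overall E[X²] = 0.33·162.1 + 0.25·10.58 + 0.42·74.42 = 87.3944.

87.394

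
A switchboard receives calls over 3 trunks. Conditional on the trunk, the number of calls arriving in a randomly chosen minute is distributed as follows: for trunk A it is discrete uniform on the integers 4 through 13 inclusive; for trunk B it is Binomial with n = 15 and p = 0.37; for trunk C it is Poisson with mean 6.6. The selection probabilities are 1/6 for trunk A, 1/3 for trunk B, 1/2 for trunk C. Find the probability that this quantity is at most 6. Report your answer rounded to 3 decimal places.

0.539

Conditional on each trunk, P(X ≤ 6): A: 0.3; B: 0.699688; C: 0.510839.
By total probability, P(X ≤ 6) = 0.166667·0.3 + 0.333333·0.699688 + 0.5·0.510839 = 0.538649.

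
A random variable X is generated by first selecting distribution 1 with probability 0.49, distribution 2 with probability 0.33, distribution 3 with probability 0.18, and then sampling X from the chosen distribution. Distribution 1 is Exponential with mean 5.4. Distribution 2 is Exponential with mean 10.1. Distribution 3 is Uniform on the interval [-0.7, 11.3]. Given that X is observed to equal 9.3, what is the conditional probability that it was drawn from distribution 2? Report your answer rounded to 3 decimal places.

Likelihoods f(9.3 | ·): 1: 0.0330868; 2: 0.0394261; 3: 0.0833333.
Posterior ∝ prior × likelihood. Numerator for 2: 0.33·0.0394261 = 0.0130106.
Normalizing constant: 0.49·0.0330868 + 0.33·0.0394261 + 0.18·0.0833333 = 0.0442231.
P(2 | observation) = 0.0130106 / 0.0442231 = 0.294204.

0.294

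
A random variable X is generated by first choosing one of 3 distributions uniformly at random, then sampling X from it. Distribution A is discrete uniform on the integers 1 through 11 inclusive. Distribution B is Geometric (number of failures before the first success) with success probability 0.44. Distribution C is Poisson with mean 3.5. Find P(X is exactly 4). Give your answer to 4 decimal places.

Conditional on each component, P(X = 4): A: 0.0909091; B: 0.0432718; C: 0.188812.
By total probability, P(X = 4) = 0.333333·0.0909091 + 0.333333·0.0432718 + 0.333333·0.188812 = 0.107664.

0.1077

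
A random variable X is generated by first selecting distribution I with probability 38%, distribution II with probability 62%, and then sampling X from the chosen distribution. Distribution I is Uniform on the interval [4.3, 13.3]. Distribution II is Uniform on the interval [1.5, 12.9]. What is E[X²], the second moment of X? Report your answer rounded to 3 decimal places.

70.848

For each component E[X²] = Var + (mean)², giving I: 84.19; II: 62.67.
Overall E[X²] = 0.38·84.19 + 0.62·62.67 = 70.8476.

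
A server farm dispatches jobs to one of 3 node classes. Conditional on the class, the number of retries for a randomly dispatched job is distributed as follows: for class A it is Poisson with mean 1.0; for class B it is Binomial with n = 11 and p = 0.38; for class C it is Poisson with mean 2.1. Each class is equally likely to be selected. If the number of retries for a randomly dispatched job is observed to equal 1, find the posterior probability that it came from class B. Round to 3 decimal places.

Likelihoods P(X=1 | ·): A: 0.367879; B: 0.0350827; C: 0.257158.
Posterior ∝ prior × likelihood. Numerator for B: 0.333333·0.0350827 = 0.0116942.
Normalizing constant: 0.333333·0.367879 + 0.333333·0.0350827 + 0.333333·0.257158 = 0.22004.
P(B | observation) = 0.0116942 / 0.22004 = 0.0531459.

0.053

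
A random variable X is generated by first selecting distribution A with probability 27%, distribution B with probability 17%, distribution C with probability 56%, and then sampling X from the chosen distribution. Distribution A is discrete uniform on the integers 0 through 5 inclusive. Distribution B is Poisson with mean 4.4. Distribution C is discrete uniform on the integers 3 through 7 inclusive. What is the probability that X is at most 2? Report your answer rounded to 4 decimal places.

0.1665

Conditional on each component, P(X ≤ 2): A: 0.5; B: 0.185142; C: 0.
By total probability, P(X ≤ 2) = 0.27·0.5 + 0.17·0.185142 + 0.56·0 = 0.166474.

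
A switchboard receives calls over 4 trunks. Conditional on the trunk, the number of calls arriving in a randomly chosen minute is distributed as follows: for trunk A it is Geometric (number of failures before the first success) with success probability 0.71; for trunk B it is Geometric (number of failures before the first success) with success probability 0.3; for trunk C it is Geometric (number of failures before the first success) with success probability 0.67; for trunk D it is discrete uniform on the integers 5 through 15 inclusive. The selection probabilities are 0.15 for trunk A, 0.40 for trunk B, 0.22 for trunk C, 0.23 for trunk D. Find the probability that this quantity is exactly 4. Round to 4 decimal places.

Conditional on each trunk, P(X = 4): A: 0.0050217; B: 0.07203; C: 0.00794567; D: 0.
By total probability, P(X = 4) = 0.15·0.0050217 + 0.4·0.07203 + 0.22·0.00794567 + 0.23·0 = 0.0313133.

0.0313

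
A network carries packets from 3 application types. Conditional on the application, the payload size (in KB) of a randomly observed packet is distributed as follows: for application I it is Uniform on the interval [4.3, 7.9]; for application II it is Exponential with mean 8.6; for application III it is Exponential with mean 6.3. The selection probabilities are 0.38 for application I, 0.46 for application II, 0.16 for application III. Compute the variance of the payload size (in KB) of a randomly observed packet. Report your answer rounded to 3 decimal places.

42.267

Per component, I: μ=6.1, E[X²]=38.29; II: μ=8.6, E[X²]=147.92; III: μ=6.3, E[X²]=79.38.
E[X] = 0.38·6.1 + 0.46·8.6 + 0.16·6.3 = 7.282.
E[X²] = 0.38·38.29 + 0.46·147.92 + 0.16·79.38 = 95.2942.
Var(X) = E[X²] − (E[X])² = 95.2942 − 53.0275 = 42.2667.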